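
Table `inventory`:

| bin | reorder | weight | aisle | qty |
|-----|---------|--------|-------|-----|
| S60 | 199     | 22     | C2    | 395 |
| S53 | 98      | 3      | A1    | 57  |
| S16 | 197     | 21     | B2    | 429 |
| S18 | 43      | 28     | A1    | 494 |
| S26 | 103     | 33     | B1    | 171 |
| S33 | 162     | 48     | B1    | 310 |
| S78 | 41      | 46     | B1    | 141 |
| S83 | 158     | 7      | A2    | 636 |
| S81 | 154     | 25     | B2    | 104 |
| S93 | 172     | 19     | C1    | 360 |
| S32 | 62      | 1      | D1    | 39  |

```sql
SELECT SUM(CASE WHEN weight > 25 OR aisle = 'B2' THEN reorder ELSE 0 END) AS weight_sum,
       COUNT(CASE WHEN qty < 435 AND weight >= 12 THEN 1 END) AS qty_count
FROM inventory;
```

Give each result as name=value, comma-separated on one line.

weight_sum=700, qty_count=7

[weight_sum: weight > 25 OR aisle = 'B2']
bin=S60: ✗
bin=S53: ✗
bin=S16: ✓ → 197
bin=S18: ✓ → 43
bin=S26: ✓ → 103
bin=S33: ✓ → 162
bin=S78: ✓ → 41
bin=S83: ✗
bin=S81: ✓ → 154
bin=S93: ✗
bin=S32: ✗
weight_sum = 197 + 43 + 103 + 162 + 41 + 154 = 700
—
[qty_count: qty < 435 AND weight >= 12]
bin=S60: ✓ → 1
bin=S53: ✗
bin=S16: ✓ → 1
bin=S18: ✗
bin=S26: ✓ → 1
bin=S33: ✓ → 1
bin=S78: ✓ → 1
bin=S83: ✗
bin=S81: ✓ → 1
bin=S93: ✓ → 1
bin=S32: ✗
qty_count = COUNT(1, 1, 1, 1, 1, 1, 1) = 7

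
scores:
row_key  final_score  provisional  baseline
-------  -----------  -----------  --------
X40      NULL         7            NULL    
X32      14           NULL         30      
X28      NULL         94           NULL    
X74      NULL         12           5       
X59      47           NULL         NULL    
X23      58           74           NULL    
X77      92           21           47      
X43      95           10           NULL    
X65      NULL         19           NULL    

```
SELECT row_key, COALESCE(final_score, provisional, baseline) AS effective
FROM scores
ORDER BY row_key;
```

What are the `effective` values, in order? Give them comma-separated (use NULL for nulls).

row_key=X23: final_score=58 → 58
row_key=X28: final_score=NULL, provisional=94 → 94
row_key=X32: final_score=14 → 14
row_key=X40: final_score=NULL, provisional=7 → 7
row_key=X43: final_score=95 → 95
row_key=X59: final_score=47 → 47
row_key=X65: final_score=NULL, provisional=19 → 19
row_key=X74: final_score=NULL, provisional=12 → 12
row_key=X77: final_score=92 → 92

58, 94, 14, 7, 95, 47, 19, 12, 92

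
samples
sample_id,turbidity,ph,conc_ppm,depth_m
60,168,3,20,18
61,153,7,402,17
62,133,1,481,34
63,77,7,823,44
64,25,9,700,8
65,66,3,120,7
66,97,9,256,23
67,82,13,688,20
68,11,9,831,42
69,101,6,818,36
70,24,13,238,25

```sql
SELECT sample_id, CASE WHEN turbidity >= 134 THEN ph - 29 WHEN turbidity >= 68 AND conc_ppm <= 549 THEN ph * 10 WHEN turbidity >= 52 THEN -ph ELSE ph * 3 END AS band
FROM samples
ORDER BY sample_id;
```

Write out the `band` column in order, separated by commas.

sample_id=60: turbidity >= 134 → -26
sample_id=61: turbidity >= 134 → -22
sample_id=62: turbidity >= 68 AND conc_ppm <= 549 → 10
sample_id=63: turbidity >= 52 → -7
sample_id=64: ELSE → 27
sample_id=65: turbidity >= 52 → -3
sample_id=66: turbidity >= 68 AND conc_ppm <= 549 → 90
sample_id=67: turbidity >= 52 → -13
sample_id=68: ELSE → 27
sample_id=69: turbidity >= 52 → -6
sample_id=70: ELSE → 39

-26, -22, 10, -7, 27, -3, 90, -13, 27, -6, 39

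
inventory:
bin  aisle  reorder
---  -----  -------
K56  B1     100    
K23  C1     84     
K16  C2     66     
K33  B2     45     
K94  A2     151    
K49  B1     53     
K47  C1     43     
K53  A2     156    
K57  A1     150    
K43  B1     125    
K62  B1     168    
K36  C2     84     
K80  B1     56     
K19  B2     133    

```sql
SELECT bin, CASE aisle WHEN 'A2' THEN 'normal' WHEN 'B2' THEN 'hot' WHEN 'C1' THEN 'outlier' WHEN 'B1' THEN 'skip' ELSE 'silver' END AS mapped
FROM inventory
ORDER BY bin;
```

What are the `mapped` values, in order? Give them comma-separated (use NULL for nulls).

silver, hot, outlier, hot, silver, skip, outlier, skip, normal, skip, silver, skip, skip, normal

bin=K16: ELSE → silver
bin=K19: aisle='B2' → hot
bin=K23: aisle='C1' → outlier
bin=K33: aisle='B2' → hot
bin=K36: ELSE → silver
bin=K43: aisle='B1' → skip
bin=K47: aisle='C1' → outlier
bin=K49: aisle='B1' → skip
bin=K53: aisle='A2' → normal
bin=K56: aisle='B1' → skip
bin=K57: ELSE → silver
bin=K62: aisle='B1' → skip
bin=K80: aisle='B1' → skip
bin=K94: aisle='A2' → normal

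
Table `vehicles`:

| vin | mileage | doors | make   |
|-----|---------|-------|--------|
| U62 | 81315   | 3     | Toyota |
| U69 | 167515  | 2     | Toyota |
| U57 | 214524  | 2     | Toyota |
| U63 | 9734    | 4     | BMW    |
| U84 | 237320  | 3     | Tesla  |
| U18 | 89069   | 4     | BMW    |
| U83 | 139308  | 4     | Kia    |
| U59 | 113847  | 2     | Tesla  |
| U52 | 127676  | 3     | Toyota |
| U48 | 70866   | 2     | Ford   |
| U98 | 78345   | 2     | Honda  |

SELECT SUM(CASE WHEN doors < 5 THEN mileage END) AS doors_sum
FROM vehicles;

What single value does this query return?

1329519

vin=U62: ✓ → 81315
vin=U69: ✓ → 167515
vin=U57: ✓ → 214524
vin=U63: ✓ → 9734
vin=U84: ✓ → 237320
vin=U18: ✓ → 89069
vin=U83: ✓ → 139308
vin=U59: ✓ → 113847
vin=U52: ✓ → 127676
vin=U48: ✓ → 70866
vin=U98: ✓ → 78345
doors_sum = 81315 + 167515 + 214524 + 9734 + 237320 + 89069 + 139308 + 113847 + 127676 + 70866 + 78345 = 1329519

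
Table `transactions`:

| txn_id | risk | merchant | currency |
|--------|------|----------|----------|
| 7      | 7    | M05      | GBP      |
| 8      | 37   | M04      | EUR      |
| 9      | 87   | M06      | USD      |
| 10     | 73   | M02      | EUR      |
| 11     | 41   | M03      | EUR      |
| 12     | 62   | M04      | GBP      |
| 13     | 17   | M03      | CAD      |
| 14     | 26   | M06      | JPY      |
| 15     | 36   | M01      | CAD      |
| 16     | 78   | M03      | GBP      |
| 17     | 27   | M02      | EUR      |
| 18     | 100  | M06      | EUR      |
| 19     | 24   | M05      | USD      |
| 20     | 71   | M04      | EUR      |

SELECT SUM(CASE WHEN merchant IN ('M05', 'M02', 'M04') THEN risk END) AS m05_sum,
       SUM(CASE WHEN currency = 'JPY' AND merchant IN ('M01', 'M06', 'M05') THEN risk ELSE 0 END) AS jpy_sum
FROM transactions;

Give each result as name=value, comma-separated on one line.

m05_sum=301, jpy_sum=26

[m05_sum: merchant IN ('M05', 'M02', 'M04')]
txn_id=7: ✓ → 7
txn_id=8: ✓ → 37
txn_id=9: ✗
txn_id=10: ✓ → 73
txn_id=11: ✗
txn_id=12: ✓ → 62
txn_id=13: ✗
txn_id=14: ✗
txn_id=15: ✗
txn_id=16: ✗
txn_id=17: ✓ → 27
txn_id=18: ✗
txn_id=19: ✓ → 24
txn_id=20: ✓ → 71
m05_sum = 7 + 37 + 73 + 62 + 27 + 24 + 71 = 301
—
[jpy_sum: currency = 'JPY' AND merchant IN ('M01', 'M06', 'M05')]
txn_id=7: ✗
txn_id=8: ✗
txn_id=9: ✗
txn_id=10: ✗
txn_id=11: ✗
txn_id=12: ✗
txn_id=13: ✗
txn_id=14: ✓ → 26
txn_id=15: ✗
txn_id=16: ✗
txn_id=17: ✗
txn_id=18: ✗
txn_id=19: ✗
txn_id=20: ✗
jpy_sum = 26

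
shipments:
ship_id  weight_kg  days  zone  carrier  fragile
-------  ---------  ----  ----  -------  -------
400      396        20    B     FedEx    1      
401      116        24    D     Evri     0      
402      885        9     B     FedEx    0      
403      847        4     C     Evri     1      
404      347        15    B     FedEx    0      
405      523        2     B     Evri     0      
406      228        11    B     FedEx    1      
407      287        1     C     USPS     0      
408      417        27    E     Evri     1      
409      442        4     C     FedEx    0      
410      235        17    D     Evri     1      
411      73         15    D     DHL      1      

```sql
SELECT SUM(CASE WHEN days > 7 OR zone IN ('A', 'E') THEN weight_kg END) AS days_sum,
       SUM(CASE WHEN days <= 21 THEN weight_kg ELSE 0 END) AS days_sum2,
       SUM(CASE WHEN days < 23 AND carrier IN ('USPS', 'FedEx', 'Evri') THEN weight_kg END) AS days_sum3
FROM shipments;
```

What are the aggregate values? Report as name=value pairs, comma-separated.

[days_sum: days > 7 OR zone IN ('A', 'E')]
ship_id=400: ✓ → 396
ship_id=401: ✓ → 116
ship_id=402: ✓ → 885
ship_id=403: ✗
ship_id=404: ✓ → 347
ship_id=405: ✗
ship_id=406: ✓ → 228
ship_id=407: ✗
ship_id=408: ✓ → 417
ship_id=409: ✗
ship_id=410: ✓ → 235
ship_id=411: ✓ → 73
days_sum = 396 + 116 + 885 + 347 + 228 + 417 + 235 + 73 = 2697
—
[days_sum2: days <= 21]
ship_id=400: ✓ → 396
ship_id=401: ✗
ship_id=402: ✓ → 885
ship_id=403: ✓ → 847
ship_id=404: ✓ → 347
ship_id=405: ✓ → 523
ship_id=406: ✓ → 228
ship_id=407: ✓ → 287
ship_id=408: ✗
ship_id=409: ✓ → 442
ship_id=410: ✓ → 235
ship_id=411: ✓ → 73
days_sum2 = 396 + 885 + 847 + 347 + 523 + 228 + 287 + 442 + 235 + 73 = 4263
—
[days_sum3: days < 23 AND carrier IN ('USPS', 'FedEx', 'Evri')]
ship_id=400: ✓ → 396
ship_id=401: ✗
ship_id=402: ✓ → 885
ship_id=403: ✓ → 847
ship_id=404: ✓ → 347
ship_id=405: ✓ → 523
ship_id=406: ✓ → 228
ship_id=407: ✓ → 287
ship_id=408: ✗
ship_id=409: ✓ → 442
ship_id=410: ✓ → 235
ship_id=411: ✗
days_sum3 = 396 + 885 + 847 + 347 + 523 + 228 + 287 + 442 + 235 = 4190

days_sum=2697, days_sum2=4263, days_sum3=4190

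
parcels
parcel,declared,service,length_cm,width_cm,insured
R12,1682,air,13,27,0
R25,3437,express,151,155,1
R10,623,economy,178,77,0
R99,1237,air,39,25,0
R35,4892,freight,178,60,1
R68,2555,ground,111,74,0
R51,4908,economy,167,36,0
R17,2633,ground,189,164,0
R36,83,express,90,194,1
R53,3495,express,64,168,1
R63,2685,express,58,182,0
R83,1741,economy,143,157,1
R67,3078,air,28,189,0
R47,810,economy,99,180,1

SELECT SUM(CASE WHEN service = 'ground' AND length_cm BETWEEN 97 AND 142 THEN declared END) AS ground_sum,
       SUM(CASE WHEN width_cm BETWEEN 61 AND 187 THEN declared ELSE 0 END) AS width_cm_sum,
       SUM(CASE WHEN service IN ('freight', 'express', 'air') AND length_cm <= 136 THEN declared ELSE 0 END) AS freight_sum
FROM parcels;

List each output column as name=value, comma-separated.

[ground_sum: service = 'ground' AND length_cm BETWEEN 97 AND 142]
parcel=R12: ✗
parcel=R25: ✗
parcel=R10: ✗
parcel=R99: ✗
parcel=R35: ✗
parcel=R68: ✓ → 2555
parcel=R51: ✗
parcel=R17: ✗
parcel=R36: ✗
parcel=R53: ✗
parcel=R63: ✗
parcel=R83: ✗
parcel=R67: ✗
parcel=R47: ✗
ground_sum = 2555
—
[width_cm_sum: width_cm BETWEEN 61 AND 187]
parcel=R12: ✗
parcel=R25: ✓ → 3437
parcel=R10: ✓ → 623
parcel=R99: ✗
parcel=R35: ✗
parcel=R68: ✓ → 2555
parcel=R51: ✗
parcel=R17: ✓ → 2633
parcel=R36: ✗
parcel=R53: ✓ → 3495
parcel=R63: ✓ → 2685
parcel=R83: ✓ → 1741
parcel=R67: ✗
parcel=R47: ✓ → 810
width_cm_sum = 3437 + 623 + 2555 + 2633 + 3495 + 2685 + 1741 + 810 = 17979
—
[freight_sum: service IN ('freight', 'express', 'air') AND length_cm <= 136]
parcel=R12: ✓ → 1682
parcel=R25: ✗
parcel=R10: ✗
parcel=R99: ✓ → 1237
parcel=R35: ✗
parcel=R68: ✗
parcel=R51: ✗
parcel=R17: ✗
parcel=R36: ✓ → 83
parcel=R53: ✓ → 3495
parcel=R63: ✓ → 2685
parcel=R83: ✗
parcel=R67: ✓ → 3078
parcel=R47: ✗
freight_sum = 1682 + 1237 + 83 + 3495 + 2685 + 3078 = 12260

ground_sum=2555, width_cm_sum=17979, freight_sum=12260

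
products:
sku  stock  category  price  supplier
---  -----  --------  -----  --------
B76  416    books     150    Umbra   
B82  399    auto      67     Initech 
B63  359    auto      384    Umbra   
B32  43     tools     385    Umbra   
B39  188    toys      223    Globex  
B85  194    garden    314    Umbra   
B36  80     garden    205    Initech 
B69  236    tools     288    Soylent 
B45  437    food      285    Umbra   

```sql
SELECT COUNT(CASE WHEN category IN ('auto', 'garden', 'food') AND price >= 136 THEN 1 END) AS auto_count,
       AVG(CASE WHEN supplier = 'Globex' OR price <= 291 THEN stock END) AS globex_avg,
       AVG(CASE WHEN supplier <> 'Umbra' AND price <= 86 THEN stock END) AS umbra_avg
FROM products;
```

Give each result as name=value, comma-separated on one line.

[auto_count: category IN ('auto', 'garden', 'food') AND price >= 136]
sku=B76: ✗
sku=B82: ✗
sku=B63: ✓ → 1
sku=B32: ✗
sku=B39: ✗
sku=B85: ✓ → 1
sku=B36: ✓ → 1
sku=B69: ✗
sku=B45: ✓ → 1
auto_count = COUNT(1, 1, 1, 1) = 4
—
[globex_avg: supplier = 'Globex' OR price <= 291]
sku=B76: ✓ → 416
sku=B82: ✓ → 399
sku=B63: ✗
sku=B32: ✗
sku=B39: ✓ → 188
sku=B85: ✗
sku=B36: ✓ → 80
sku=B69: ✓ → 236
sku=B45: ✓ → 437
globex_avg = (416 + 399 + 188 + 80 + 236 + 437) / 6 = 292.6666666667
—
[umbra_avg: supplier <> 'Umbra' AND price <= 86]
sku=B76: ✗
sku=B82: ✓ → 399
sku=B63: ✗
sku=B32: ✗
sku=B39: ✗
sku=B85: ✗
sku=B36: ✗
sku=B69: ✗
sku=B45: ✗
umbra_avg = 399

auto_count=4, globex_avg=292.6666666667, umbra_avg=399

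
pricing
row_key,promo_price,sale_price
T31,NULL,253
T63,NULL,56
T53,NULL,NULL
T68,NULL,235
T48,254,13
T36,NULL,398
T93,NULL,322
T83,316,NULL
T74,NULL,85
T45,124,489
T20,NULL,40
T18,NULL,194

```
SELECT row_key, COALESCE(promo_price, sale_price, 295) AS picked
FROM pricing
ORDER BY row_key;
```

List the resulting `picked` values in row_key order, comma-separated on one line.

194, 40, 253, 398, 124, 254, 295, 56, 235, 85, 316, 322

row_key=T18: promo_price=NULL, sale_price=194 → 194
row_key=T20: promo_price=NULL, sale_price=40 → 40
row_key=T31: promo_price=NULL, sale_price=253 → 253
row_key=T36: promo_price=NULL, sale_price=398 → 398
row_key=T45: promo_price=124 → 124
row_key=T48: promo_price=254 → 254
row_key=T53: promo_price=NULL, sale_price=NULL, → literal 295 → 295
row_key=T63: promo_price=NULL, sale_price=56 → 56
row_key=T68: promo_price=NULL, sale_price=235 → 235
row_key=T74: promo_price=NULL, sale_price=85 → 85
row_key=T83: promo_price=316 → 316
row_key=T93: promo_price=NULL, sale_price=322 → 322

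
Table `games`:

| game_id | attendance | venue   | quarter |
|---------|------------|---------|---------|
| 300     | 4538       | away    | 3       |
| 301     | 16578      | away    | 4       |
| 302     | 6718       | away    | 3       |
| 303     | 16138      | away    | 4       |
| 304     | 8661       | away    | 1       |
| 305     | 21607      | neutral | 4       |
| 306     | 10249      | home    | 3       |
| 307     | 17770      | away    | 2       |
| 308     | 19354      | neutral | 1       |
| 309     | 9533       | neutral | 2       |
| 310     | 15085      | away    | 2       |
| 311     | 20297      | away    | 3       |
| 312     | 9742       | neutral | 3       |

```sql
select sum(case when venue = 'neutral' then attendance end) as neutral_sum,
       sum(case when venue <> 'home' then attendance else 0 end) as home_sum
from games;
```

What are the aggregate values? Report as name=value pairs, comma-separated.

neutral_sum=60236, home_sum=166021

[neutral_sum: venue = 'neutral']
game_id=300: ✗
game_id=301: ✗
game_id=302: ✗
game_id=303: ✗
game_id=304: ✗
game_id=305: ✓ → 21607
game_id=306: ✗
game_id=307: ✗
game_id=308: ✓ → 19354
game_id=309: ✓ → 9533
game_id=310: ✗
game_id=311: ✗
game_id=312: ✓ → 9742
neutral_sum = 21607 + 19354 + 9533 + 9742 = 60236
—
[home_sum: venue <> 'home']
game_id=300: ✓ → 4538
game_id=301: ✓ → 16578
game_id=302: ✓ → 6718
game_id=303: ✓ → 16138
game_id=304: ✓ → 8661
game_id=305: ✓ → 21607
game_id=306: ✗
game_id=307: ✓ → 17770
game_id=308: ✓ → 19354
game_id=309: ✓ → 9533
game_id=310: ✓ → 15085
game_id=311: ✓ → 20297
game_id=312: ✓ → 9742
home_sum = 4538 + 16578 + 6718 + 16138 + 8661 + 21607 + 17770 + 19354 + 9533 + 15085 + 20297 + 9742 = 166021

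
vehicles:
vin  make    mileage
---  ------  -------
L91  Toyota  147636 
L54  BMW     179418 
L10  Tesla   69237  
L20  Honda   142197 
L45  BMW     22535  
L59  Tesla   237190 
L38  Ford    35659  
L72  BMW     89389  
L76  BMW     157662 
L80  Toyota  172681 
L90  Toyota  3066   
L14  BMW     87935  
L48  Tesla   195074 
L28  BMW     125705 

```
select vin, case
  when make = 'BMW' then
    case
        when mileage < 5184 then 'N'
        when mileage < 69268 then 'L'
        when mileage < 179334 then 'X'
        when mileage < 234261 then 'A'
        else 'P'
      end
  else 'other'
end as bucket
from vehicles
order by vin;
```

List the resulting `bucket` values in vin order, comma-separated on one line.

other, X, other, X, other, L, other, A, other, X, X, other, other, other

vin=L10: make='Tesla' → outer ELSE → other
vin=L14: make='BMW' → inner[mileage < 179334] → X
vin=L20: make='Honda' → outer ELSE → other
vin=L28: make='BMW' → inner[mileage < 179334] → X
vin=L38: make='Ford' → outer ELSE → other
vin=L45: make='BMW' → inner[mileage < 69268] → L
vin=L48: make='Tesla' → outer ELSE → other
vin=L54: make='BMW' → inner[mileage < 234261] → A
vin=L59: make='Tesla' → outer ELSE → other
vin=L72: make='BMW' → inner[mileage < 179334] → X
vin=L76: make='BMW' → inner[mileage < 179334] → X
vin=L80: make='Toyota' → outer ELSE → other
vin=L90: make='Toyota' → outer ELSE → other
vin=L91: make='Toyota' → outer ELSE → other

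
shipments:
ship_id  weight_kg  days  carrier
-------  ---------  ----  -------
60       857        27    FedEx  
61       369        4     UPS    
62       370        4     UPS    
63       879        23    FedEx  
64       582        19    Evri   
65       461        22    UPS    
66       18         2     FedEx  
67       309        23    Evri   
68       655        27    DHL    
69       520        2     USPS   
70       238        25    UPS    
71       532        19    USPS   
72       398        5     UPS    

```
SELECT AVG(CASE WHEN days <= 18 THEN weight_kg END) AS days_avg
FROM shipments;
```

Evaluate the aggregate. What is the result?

335

ship_id=60: ✗
ship_id=61: ✓ → 369
ship_id=62: ✓ → 370
ship_id=63: ✗
ship_id=64: ✗
ship_id=65: ✗
ship_id=66: ✓ → 18
ship_id=67: ✗
ship_id=68: ✗
ship_id=69: ✓ → 520
ship_id=70: ✗
ship_id=71: ✗
ship_id=72: ✓ → 398
days_avg = (369 + 370 + 18 + 520 + 398) / 5 = 335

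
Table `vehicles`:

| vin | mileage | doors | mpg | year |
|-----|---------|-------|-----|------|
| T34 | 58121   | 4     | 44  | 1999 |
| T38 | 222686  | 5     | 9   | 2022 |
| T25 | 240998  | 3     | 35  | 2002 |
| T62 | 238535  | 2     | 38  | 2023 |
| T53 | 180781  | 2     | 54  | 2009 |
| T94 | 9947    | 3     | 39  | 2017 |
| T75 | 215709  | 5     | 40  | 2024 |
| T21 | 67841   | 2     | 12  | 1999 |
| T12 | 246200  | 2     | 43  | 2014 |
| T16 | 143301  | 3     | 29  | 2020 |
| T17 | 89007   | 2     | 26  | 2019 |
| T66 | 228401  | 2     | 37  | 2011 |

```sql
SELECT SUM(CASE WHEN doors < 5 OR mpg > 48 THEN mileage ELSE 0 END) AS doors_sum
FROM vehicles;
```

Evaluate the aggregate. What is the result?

vin=T34: ✓ → 58121
vin=T38: ✗
vin=T25: ✓ → 240998
vin=T62: ✓ → 238535
vin=T53: ✓ → 180781
vin=T94: ✓ → 9947
vin=T75: ✗
vin=T21: ✓ → 67841
vin=T12: ✓ → 246200
vin=T16: ✓ → 143301
vin=T17: ✓ → 89007
vin=T66: ✓ → 228401
doors_sum = 58121 + 240998 + 238535 + 180781 + 9947 + 67841 + 246200 + 143301 + 89007 + 228401 = 1503132

1503132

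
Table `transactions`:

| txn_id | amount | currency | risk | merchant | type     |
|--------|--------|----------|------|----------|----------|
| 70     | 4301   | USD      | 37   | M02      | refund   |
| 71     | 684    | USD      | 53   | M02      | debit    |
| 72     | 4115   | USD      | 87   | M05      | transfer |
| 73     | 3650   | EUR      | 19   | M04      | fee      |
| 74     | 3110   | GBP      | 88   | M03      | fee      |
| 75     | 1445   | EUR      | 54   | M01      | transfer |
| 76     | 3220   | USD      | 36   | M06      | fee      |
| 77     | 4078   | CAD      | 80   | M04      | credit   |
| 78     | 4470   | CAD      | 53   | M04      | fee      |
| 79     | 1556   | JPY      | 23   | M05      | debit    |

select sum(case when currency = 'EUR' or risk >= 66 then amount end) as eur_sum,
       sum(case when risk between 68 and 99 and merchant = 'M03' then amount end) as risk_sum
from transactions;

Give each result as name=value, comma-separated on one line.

eur_sum=16398, risk_sum=3110

[eur_sum: currency = 'EUR' or risk >= 66]
txn_id=70: ✗
txn_id=71: ✗
txn_id=72: ✓ → 4115
txn_id=73: ✓ → 3650
txn_id=74: ✓ → 3110
txn_id=75: ✓ → 1445
txn_id=76: ✗
txn_id=77: ✓ → 4078
txn_id=78: ✗
txn_id=79: ✗
eur_sum = 4115 + 3650 + 3110 + 1445 + 4078 = 16398
—
[risk_sum: risk between 68 and 99 and merchant = 'M03']
txn_id=70: ✗
txn_id=71: ✗
txn_id=72: ✗
txn_id=73: ✗
txn_id=74: ✓ → 3110
txn_id=75: ✗
txn_id=76: ✗
txn_id=77: ✗
txn_id=78: ✗
txn_id=79: ✗
risk_sum = 3110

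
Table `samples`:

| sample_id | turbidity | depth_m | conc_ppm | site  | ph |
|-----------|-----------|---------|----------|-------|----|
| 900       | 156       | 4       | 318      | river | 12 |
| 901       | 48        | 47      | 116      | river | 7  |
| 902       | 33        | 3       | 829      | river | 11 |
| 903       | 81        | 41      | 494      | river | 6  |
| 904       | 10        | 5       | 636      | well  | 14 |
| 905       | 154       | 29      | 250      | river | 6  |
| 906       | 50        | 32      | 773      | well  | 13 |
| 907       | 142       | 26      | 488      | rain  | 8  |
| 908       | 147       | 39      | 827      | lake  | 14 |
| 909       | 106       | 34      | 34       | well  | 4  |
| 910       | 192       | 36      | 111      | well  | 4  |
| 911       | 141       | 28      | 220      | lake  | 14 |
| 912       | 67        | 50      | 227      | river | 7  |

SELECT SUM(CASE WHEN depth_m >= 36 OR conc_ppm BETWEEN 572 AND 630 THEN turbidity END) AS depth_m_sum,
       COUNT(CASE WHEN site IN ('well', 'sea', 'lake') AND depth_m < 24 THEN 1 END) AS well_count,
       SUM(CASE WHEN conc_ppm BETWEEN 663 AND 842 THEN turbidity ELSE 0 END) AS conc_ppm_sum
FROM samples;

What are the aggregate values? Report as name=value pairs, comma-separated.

[depth_m_sum: depth_m >= 36 OR conc_ppm BETWEEN 572 AND 630]
sample_id=900: ✗
sample_id=901: ✓ → 48
sample_id=902: ✗
sample_id=903: ✓ → 81
sample_id=904: ✗
sample_id=905: ✗
sample_id=906: ✗
sample_id=907: ✗
sample_id=908: ✓ → 147
sample_id=909: ✗
sample_id=910: ✓ → 192
sample_id=911: ✗
sample_id=912: ✓ → 67
depth_m_sum = 48 + 81 + 147 + 192 + 67 = 535
—
[well_count: site IN ('well', 'sea', 'lake') AND depth_m < 24]
sample_id=900: ✗
sample_id=901: ✗
sample_id=902: ✗
sample_id=903: ✗
sample_id=904: ✓ → 1
sample_id=905: ✗
sample_id=906: ✗
sample_id=907: ✗
sample_id=908: ✗
sample_id=909: ✗
sample_id=910: ✗
sample_id=911: ✗
sample_id=912: ✗
well_count = COUNT(1) = 1
—
[conc_ppm_sum: conc_ppm BETWEEN 663 AND 842]
sample_id=900: ✗
sample_id=901: ✗
sample_id=902: ✓ → 33
sample_id=903: ✗
sample_id=904: ✗
sample_id=905: ✗
sample_id=906: ✓ → 50
sample_id=907: ✗
sample_id=908: ✓ → 147
sample_id=909: ✗
sample_id=910: ✗
sample_id=911: ✗
sample_id=912: ✗
conc_ppm_sum = 33 + 50 + 147 = 230

depth_m_sum=535, well_count=1, conc_ppm_sum=230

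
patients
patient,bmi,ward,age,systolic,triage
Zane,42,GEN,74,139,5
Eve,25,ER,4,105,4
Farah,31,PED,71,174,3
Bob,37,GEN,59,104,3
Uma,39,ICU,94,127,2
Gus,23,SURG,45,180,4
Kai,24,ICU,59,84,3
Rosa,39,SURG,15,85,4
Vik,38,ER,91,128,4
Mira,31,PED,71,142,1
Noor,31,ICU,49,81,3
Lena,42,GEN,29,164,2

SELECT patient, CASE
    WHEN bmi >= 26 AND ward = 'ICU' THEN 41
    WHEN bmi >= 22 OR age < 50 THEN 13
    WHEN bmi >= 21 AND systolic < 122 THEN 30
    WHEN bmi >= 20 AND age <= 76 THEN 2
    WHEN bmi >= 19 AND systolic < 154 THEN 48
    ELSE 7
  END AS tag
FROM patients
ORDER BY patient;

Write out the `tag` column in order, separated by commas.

patient=Bob: bmi >= 22 OR age < 50 → 13
patient=Eve: bmi >= 22 OR age < 50 → 13
patient=Farah: bmi >= 22 OR age < 50 → 13
patient=Gus: bmi >= 22 OR age < 50 → 13
patient=Kai: bmi >= 22 OR age < 50 → 13
patient=Lena: bmi >= 22 OR age < 50 → 13
patient=Mira: bmi >= 22 OR age < 50 → 13
patient=Noor: bmi >= 26 AND ward = 'ICU' → 41
patient=Rosa: bmi >= 22 OR age < 50 → 13
patient=Uma: bmi >= 26 AND ward = 'ICU' → 41
patient=Vik: bmi >= 22 OR age < 50 → 13
patient=Zane: bmi >= 22 OR age < 50 → 13

13, 13, 13, 13, 13, 13, 13, 41, 13, 41, 13, 13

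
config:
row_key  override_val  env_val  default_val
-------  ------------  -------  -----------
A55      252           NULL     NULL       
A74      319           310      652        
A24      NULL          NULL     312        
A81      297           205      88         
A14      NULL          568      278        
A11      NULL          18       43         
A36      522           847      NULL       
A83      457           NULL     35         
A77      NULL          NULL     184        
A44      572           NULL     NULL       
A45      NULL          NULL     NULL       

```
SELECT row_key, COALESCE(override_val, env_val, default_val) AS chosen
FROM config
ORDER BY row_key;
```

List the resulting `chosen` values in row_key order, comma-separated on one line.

18, 568, 312, 522, 572, NULL, 252, 319, 184, 297, 457

row_key=A11: override_val=NULL, env_val=18 → 18
row_key=A14: override_val=NULL, env_val=568 → 568
row_key=A24: override_val=NULL, env_val=NULL, default_val=312 → 312
row_key=A36: override_val=522 → 522
row_key=A44: override_val=572 → 572
row_key=A45: override_val=NULL, env_val=NULL, default_val=NULL (all NULL) → NULL
row_key=A55: override_val=252 → 252
row_key=A74: override_val=319 → 319
row_key=A77: override_val=NULL, env_val=NULL, default_val=184 → 184
row_key=A81: override_val=297 → 297
row_key=A83: override_val=457 → 457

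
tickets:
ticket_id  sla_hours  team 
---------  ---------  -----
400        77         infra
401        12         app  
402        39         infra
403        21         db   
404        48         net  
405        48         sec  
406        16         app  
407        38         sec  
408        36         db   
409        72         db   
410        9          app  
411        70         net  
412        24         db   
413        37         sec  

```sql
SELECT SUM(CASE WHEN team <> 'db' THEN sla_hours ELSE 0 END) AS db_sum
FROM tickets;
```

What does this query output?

ticket_id=400: ✓ → 77
ticket_id=401: ✓ → 12
ticket_id=402: ✓ → 39
ticket_id=403: ✗
ticket_id=404: ✓ → 48
ticket_id=405: ✓ → 48
ticket_id=406: ✓ → 16
ticket_id=407: ✓ → 38
ticket_id=408: ✗
ticket_id=409: ✗
ticket_id=410: ✓ → 9
ticket_id=411: ✓ → 70
ticket_id=412: ✗
ticket_id=413: ✓ → 37
db_sum = 77 + 12 + 39 + 48 + 48 + 16 + 38 + 9 + 70 + 37 = 394

394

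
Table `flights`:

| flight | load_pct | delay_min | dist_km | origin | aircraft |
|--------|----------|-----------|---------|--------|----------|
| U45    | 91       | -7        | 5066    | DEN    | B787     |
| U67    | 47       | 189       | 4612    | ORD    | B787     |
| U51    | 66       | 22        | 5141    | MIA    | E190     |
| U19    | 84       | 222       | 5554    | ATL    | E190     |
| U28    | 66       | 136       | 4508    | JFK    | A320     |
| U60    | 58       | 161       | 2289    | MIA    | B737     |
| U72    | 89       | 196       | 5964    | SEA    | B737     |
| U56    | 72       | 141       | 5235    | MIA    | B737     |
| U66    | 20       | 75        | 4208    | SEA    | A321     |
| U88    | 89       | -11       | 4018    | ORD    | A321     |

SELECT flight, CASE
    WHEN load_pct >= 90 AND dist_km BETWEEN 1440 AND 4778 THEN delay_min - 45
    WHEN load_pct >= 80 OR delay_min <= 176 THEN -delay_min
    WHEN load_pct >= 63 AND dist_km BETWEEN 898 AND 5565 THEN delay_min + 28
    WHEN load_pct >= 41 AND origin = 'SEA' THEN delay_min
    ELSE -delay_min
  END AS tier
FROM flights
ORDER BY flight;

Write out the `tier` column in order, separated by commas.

flight=U19: load_pct >= 80 OR delay_min <= 176 → -222
flight=U28: load_pct >= 80 OR delay_min <= 176 → -136
flight=U45: load_pct >= 80 OR delay_min <= 176 → 7
flight=U51: load_pct >= 80 OR delay_min <= 176 → -22
flight=U56: load_pct >= 80 OR delay_min <= 176 → -141
flight=U60: load_pct >= 80 OR delay_min <= 176 → -161
flight=U66: load_pct >= 80 OR delay_min <= 176 → -75
flight=U67: ELSE → -189
flight=U72: load_pct >= 80 OR delay_min <= 176 → -196
flight=U88: load_pct >= 80 OR delay_min <= 176 → 11

-222, -136, 7, -22, -141, -161, -75, -189, -196, 11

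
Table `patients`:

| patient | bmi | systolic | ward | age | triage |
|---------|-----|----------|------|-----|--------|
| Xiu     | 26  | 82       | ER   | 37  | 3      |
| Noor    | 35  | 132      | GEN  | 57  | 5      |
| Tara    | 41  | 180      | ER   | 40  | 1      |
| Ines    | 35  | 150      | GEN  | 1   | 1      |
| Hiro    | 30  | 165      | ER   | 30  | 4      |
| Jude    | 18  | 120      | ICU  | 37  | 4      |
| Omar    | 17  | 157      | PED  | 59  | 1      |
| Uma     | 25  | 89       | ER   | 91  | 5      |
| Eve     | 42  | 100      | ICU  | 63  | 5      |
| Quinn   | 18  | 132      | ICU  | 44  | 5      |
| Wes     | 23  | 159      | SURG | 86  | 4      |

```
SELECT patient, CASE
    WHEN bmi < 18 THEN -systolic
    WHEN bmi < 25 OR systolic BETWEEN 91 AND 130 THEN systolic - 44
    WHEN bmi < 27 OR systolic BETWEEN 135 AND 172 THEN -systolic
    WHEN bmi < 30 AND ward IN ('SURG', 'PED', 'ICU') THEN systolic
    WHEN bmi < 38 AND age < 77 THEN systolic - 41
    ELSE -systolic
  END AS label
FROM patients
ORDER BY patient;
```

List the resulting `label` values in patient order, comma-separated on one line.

patient=Eve: bmi < 25 OR systolic BETWEEN 91 AND 130 → 56
patient=Hiro: bmi < 27 OR systolic BETWEEN 135 AND 172 → -165
patient=Ines: bmi < 27 OR systolic BETWEEN 135 AND 172 → -150
patient=Jude: bmi < 25 OR systolic BETWEEN 91 AND 130 → 76
patient=Noor: bmi < 38 AND age < 77 → 91
patient=Omar: bmi < 18 → -157
patient=Quinn: bmi < 25 OR systolic BETWEEN 91 AND 130 → 88
patient=Tara: ELSE → -180
patient=Uma: bmi < 27 OR systolic BETWEEN 135 AND 172 → -89
patient=Wes: bmi < 25 OR systolic BETWEEN 91 AND 130 → 115
patient=Xiu: bmi < 27 OR systolic BETWEEN 135 AND 172 → -82

56, -165, -150, 76, 91, -157, 88, -180, -89, 115, -82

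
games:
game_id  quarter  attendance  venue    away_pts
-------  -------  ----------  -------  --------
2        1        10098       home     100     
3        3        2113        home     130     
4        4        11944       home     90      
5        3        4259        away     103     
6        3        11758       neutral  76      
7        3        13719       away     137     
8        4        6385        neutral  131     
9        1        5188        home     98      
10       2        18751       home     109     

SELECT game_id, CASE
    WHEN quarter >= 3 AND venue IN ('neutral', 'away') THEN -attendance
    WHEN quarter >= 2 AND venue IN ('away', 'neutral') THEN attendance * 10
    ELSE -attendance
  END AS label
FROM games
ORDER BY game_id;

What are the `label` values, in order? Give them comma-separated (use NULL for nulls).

-10098, -2113, -11944, -4259, -11758, -13719, -6385, -5188, -18751

game_id=2: ELSE → -10098
game_id=3: ELSE → -2113
game_id=4: ELSE → -11944
game_id=5: quarter >= 3 AND venue IN ('neutral', 'away') → -4259
game_id=6: quarter >= 3 AND venue IN ('neutral', 'away') → -11758
game_id=7: quarter >= 3 AND venue IN ('neutral', 'away') → -13719
game_id=8: quarter >= 3 AND venue IN ('neutral', 'away') → -6385
game_id=9: ELSE → -5188
game_id=10: ELSE → -18751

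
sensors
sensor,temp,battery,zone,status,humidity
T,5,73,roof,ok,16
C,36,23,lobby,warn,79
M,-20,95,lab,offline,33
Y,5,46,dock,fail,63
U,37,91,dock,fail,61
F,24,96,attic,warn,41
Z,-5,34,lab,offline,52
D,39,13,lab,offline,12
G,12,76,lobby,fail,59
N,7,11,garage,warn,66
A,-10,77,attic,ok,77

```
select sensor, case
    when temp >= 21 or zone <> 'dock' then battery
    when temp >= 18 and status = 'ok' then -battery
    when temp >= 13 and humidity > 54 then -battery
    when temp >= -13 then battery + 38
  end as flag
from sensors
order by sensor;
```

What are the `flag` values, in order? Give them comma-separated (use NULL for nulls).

77, 23, 13, 96, 76, 95, 11, 73, 91, 84, 34

sensor=A: temp >= 21 or zone <> 'dock' → 77
sensor=C: temp >= 21 or zone <> 'dock' → 23
sensor=D: temp >= 21 or zone <> 'dock' → 13
sensor=F: temp >= 21 or zone <> 'dock' → 96
sensor=G: temp >= 21 or zone <> 'dock' → 76
sensor=M: temp >= 21 or zone <> 'dock' → 95
sensor=N: temp >= 21 or zone <> 'dock' → 11
sensor=T: temp >= 21 or zone <> 'dock' → 73
sensor=U: temp >= 21 or zone <> 'dock' → 91
sensor=Y: temp >= -13 → 84
sensor=Z: temp >= 21 or zone <> 'dock' → 34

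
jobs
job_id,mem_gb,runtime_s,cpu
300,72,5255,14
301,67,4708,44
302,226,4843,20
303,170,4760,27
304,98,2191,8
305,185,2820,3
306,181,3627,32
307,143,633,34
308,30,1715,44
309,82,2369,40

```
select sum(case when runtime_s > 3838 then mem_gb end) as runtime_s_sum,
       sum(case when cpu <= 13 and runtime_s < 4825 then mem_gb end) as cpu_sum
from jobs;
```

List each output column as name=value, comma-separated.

[runtime_s_sum: runtime_s > 3838]
job_id=300: ✓ → 72
job_id=301: ✓ → 67
job_id=302: ✓ → 226
job_id=303: ✓ → 170
job_id=304: ✗
job_id=305: ✗
job_id=306: ✗
job_id=307: ✗
job_id=308: ✗
job_id=309: ✗
runtime_s_sum = 72 + 67 + 226 + 170 = 535
—
[cpu_sum: cpu <= 13 and runtime_s < 4825]
job_id=300: ✗
job_id=301: ✗
job_id=302: ✗
job_id=303: ✗
job_id=304: ✓ → 98
job_id=305: ✓ → 185
job_id=306: ✗
job_id=307: ✗
job_id=308: ✗
job_id=309: ✗
cpu_sum = 98 + 185 = 283

runtime_s_sum=535, cpu_sum=283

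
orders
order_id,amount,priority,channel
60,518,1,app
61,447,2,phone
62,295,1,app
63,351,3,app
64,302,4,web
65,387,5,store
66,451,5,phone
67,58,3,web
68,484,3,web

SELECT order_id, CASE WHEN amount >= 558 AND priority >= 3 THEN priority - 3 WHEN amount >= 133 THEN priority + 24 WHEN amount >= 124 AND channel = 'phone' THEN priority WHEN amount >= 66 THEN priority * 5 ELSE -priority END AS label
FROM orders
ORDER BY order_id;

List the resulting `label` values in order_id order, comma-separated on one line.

25, 26, 25, 27, 28, 29, 29, -3, 27

order_id=60: amount >= 133 → 25
order_id=61: amount >= 133 → 26
order_id=62: amount >= 133 → 25
order_id=63: amount >= 133 → 27
order_id=64: amount >= 133 → 28
order_id=65: amount >= 133 → 29
order_id=66: amount >= 133 → 29
order_id=67: ELSE → -3
order_id=68: amount >= 133 → 27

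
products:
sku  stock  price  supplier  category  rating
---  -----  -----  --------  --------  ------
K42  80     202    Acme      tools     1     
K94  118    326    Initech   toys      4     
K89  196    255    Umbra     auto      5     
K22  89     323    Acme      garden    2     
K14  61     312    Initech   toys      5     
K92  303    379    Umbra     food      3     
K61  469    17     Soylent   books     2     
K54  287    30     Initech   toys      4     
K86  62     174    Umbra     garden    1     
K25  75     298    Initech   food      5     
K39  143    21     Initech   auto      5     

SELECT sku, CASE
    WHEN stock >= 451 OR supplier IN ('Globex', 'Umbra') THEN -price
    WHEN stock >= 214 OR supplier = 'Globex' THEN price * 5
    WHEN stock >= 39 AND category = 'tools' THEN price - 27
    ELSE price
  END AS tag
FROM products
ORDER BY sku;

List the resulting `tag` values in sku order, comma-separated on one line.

sku=K14: ELSE → 312
sku=K22: ELSE → 323
sku=K25: ELSE → 298
sku=K39: ELSE → 21
sku=K42: stock >= 39 AND category = 'tools' → 175
sku=K54: stock >= 214 OR supplier = 'Globex' → 150
sku=K61: stock >= 451 OR supplier IN ('Globex', 'Umbra') → -17
sku=K86: stock >= 451 OR supplier IN ('Globex', 'Umbra') → -174
sku=K89: stock >= 451 OR supplier IN ('Globex', 'Umbra') → -255
sku=K92: stock >= 451 OR supplier IN ('Globex', 'Umbra') → -379
sku=K94: ELSE → 326

312, 323, 298, 21, 175, 150, -17, -174, -255, -379, 326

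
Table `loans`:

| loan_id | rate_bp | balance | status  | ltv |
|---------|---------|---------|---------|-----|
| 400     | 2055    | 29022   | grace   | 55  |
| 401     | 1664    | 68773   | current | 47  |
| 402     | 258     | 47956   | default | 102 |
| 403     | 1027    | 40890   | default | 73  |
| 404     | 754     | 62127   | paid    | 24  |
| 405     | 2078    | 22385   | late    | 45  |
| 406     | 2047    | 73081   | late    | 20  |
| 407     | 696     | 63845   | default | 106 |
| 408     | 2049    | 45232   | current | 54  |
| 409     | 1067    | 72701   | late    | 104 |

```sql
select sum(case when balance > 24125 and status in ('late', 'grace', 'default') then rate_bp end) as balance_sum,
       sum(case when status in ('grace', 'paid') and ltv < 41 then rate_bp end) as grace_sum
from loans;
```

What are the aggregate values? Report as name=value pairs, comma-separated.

balance_sum=7150, grace_sum=754

[balance_sum: balance > 24125 and status in ('late', 'grace', 'default')]
loan_id=400: ✓ → 2055
loan_id=401: ✗
loan_id=402: ✓ → 258
loan_id=403: ✓ → 1027
loan_id=404: ✗
loan_id=405: ✗
loan_id=406: ✓ → 2047
loan_id=407: ✓ → 696
loan_id=408: ✗
loan_id=409: ✓ → 1067
balance_sum = 2055 + 258 + 1027 + 2047 + 696 + 1067 = 7150
—
[grace_sum: status in ('grace', 'paid') and ltv < 41]
loan_id=400: ✗
loan_id=401: ✗
loan_id=402: ✗
loan_id=403: ✗
loan_id=404: ✓ → 754
loan_id=405: ✗
loan_id=406: ✗
loan_id=407: ✗
loan_id=408: ✗
loan_id=409: ✗
grace_sum = 754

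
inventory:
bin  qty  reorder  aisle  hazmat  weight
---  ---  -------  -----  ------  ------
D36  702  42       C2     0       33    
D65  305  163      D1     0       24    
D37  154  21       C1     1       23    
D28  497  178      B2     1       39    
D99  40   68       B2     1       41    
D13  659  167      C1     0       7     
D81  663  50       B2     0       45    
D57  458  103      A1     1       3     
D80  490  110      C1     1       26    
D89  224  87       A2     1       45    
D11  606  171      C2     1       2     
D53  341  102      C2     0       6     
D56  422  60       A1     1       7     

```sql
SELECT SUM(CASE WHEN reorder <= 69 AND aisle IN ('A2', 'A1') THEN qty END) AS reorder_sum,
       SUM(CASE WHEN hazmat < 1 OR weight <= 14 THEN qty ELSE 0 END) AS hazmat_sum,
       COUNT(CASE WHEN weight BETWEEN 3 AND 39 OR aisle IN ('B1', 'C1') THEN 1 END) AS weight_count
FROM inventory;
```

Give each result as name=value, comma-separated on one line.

reorder_sum=422, hazmat_sum=4156, weight_count=9

[reorder_sum: reorder <= 69 AND aisle IN ('A2', 'A1')]
bin=D36: ✗
bin=D65: ✗
bin=D37: ✗
bin=D28: ✗
bin=D99: ✗
bin=D13: ✗
bin=D81: ✗
bin=D57: ✗
bin=D80: ✗
bin=D89: ✗
bin=D11: ✗
bin=D53: ✗
bin=D56: ✓ → 422
reorder_sum = 422
—
[hazmat_sum: hazmat < 1 OR weight <= 14]
bin=D36: ✓ → 702
bin=D65: ✓ → 305
bin=D37: ✗
bin=D28: ✗
bin=D99: ✗
bin=D13: ✓ → 659
bin=D81: ✓ → 663
bin=D57: ✓ → 458
bin=D80: ✗
bin=D89: ✗
bin=D11: ✓ → 606
bin=D53: ✓ → 341
bin=D56: ✓ → 422
hazmat_sum = 702 + 305 + 659 + 663 + 458 + 606 + 341 + 422 = 4156
—
[weight_count: weight BETWEEN 3 AND 39 OR aisle IN ('B1', 'C1')]
bin=D36: ✓ → 1
bin=D65: ✓ → 1
bin=D37: ✓ → 1
bin=D28: ✓ → 1
bin=D99: ✗
bin=D13: ✓ → 1
bin=D81: ✗
bin=D57: ✓ → 1
bin=D80: ✓ → 1
bin=D89: ✗
bin=D11: ✗
bin=D53: ✓ → 1
bin=D56: ✓ → 1
weight_count = COUNT(1, 1, 1, 1, 1, 1, 1, 1, 1) = 9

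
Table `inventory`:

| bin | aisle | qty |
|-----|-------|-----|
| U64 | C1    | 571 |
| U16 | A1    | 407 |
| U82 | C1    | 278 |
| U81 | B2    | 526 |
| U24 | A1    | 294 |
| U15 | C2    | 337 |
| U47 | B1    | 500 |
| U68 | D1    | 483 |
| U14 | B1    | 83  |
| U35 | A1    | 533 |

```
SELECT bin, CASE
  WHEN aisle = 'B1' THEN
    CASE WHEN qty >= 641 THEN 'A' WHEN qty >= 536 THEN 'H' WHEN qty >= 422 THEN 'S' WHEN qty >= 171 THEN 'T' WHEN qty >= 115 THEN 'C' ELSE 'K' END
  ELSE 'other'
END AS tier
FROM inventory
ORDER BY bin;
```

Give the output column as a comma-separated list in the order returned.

bin=U14: aisle='B1' → inner[ELSE] → K
bin=U15: aisle='C2' → outer ELSE → other
bin=U16: aisle='A1' → outer ELSE → other
bin=U24: aisle='A1' → outer ELSE → other
bin=U35: aisle='A1' → outer ELSE → other
bin=U47: aisle='B1' → inner[qty >= 422] → S
bin=U64: aisle='C1' → outer ELSE → other
bin=U68: aisle='D1' → outer ELSE → other
bin=U81: aisle='B2' → outer ELSE → other
bin=U82: aisle='C1' → outer ELSE → other

K, other, other, other, other, S, other, other, other, other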